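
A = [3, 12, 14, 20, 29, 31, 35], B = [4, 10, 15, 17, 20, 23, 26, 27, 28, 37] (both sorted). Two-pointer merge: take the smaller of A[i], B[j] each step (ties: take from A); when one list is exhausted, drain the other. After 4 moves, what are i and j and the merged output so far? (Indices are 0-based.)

i=2, j=2, merged so far=[3, 4, 10, 12]

[i=0,j=0] A[i]=3<=B[j]=4 take 3 → i++
[i=1,j=0] A[i]=12>B[j]=4 take 4 → j++
[i=1,j=1] A[i]=12>B[j]=10 take 10 → j++
[i=1,j=2] A[i]=12<=B[j]=15 take 12 → i++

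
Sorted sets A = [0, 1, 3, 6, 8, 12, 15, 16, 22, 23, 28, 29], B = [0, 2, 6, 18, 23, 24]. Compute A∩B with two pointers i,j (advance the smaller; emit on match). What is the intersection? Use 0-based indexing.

intersection = [0, 6, 23]

[i=0,j=0] 0==0 emit → i++,j++
[i=1,j=1] 1<2 → i++
[i=2,j=1] 3>2 → j++
[i=2,j=2] 3<6 → i++
[i=3,j=2] 6==6 emit → i++,j++
[i=4,j=3] 8<18 → i++
[i=5,j=3] 12<18 → i++
[i=6,j=3] 15<18 → i++
[i=7,j=3] 16<18 → i++
[i=8,j=3] 22>18 → j++
[i=8,j=4] 22<23 → i++
[i=9,j=4] 23==23 emit → i++,j++
[i=10,j=5] 28>24 → j++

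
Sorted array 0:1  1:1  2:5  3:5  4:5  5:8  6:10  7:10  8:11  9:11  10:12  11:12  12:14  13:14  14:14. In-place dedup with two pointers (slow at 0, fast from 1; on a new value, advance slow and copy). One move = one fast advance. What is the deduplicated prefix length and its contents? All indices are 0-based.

slow=0 fast=1: a[fast]=1=a[slow] dup, fast++
slow=0 fast=2: a[fast]=5≠a[slow]=1 write a[1]=5, slow++,fast++
slow=1 fast=3: a[fast]=5=a[slow] dup, fast++
slow=1 fast=4: a[fast]=5=a[slow] dup, fast++
slow=1 fast=5: a[fast]=8≠a[slow]=5 write a[2]=8, slow++,fast++
slow=2 fast=6: a[fast]=10≠a[slow]=8 write a[3]=10, slow++,fast++
slow=3 fast=7: a[fast]=10=a[slow] dup, fast++
slow=3 fast=8: a[fast]=11≠a[slow]=10 write a[4]=11, slow++,fast++
slow=4 fast=9: a[fast]=11=a[slow] dup, fast++
slow=4 fast=10: a[fast]=12≠a[slow]=11 write a[5]=12, slow++,fast++
slow=5 fast=11: a[fast]=12=a[slow] dup, fast++
slow=5 fast=12: a[fast]=14≠a[slow]=12 write a[6]=14, slow++,fast++
slow=6 fast=13: a[fast]=14=a[slow] dup, fast++
slow=6 fast=14: a[fast]=14=a[slow] dup, fast++

length 7; prefix = [1, 5, 8, 10, 11, 12, 14]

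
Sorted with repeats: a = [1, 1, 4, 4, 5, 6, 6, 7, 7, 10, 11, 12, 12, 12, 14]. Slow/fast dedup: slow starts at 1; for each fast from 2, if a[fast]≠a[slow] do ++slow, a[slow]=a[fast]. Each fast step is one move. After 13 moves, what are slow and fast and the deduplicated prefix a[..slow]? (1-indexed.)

slow=8, fast=15, prefix=[1, 4, 5, 6, 7, 10, 11, 12]

slow=1 fast=2: a[fast]=1=a[slow] dup, fast++
slow=1 fast=3: a[fast]=4≠a[slow]=1 write a[2]=4, slow++,fast++
slow=2 fast=4: a[fast]=4=a[slow] dup, fast++
slow=2 fast=5: a[fast]=5≠a[slow]=4 write a[3]=5, slow++,fast++
slow=3 fast=6: a[fast]=6≠a[slow]=5 write a[4]=6, slow++,fast++
slow=4 fast=7: a[fast]=6=a[slow] dup, fast++
slow=4 fast=8: a[fast]=7≠a[slow]=6 write a[5]=7, slow++,fast++
slow=5 fast=9: a[fast]=7=a[slow] dup, fast++
slow=5 fast=10: a[fast]=10≠a[slow]=7 write a[6]=10, slow++,fast++
slow=6 fast=11: a[fast]=11≠a[slow]=10 write a[7]=11, slow++,fast++
slow=7 fast=12: a[fast]=12≠a[slow]=11 write a[8]=12, slow++,fast++
slow=8 fast=13: a[fast]=12=a[slow] dup, fast++
slow=8 fast=14: a[fast]=12=a[slow] dup, fast++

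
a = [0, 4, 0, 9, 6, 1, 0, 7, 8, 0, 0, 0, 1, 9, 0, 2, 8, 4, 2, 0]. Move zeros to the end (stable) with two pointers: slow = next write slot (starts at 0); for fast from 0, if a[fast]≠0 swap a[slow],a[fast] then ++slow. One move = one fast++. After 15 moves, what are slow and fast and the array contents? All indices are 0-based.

slow=8, fast=15, a=[4, 9, 6, 1, 7, 8, 1, 9, 0, 0, 0, 0, 0, 0, 0, 2, 8, 4, 2, 0]

slow=0 fast=0: a[fast]=0, fast++
slow=0 fast=1: a[fast]=4≠0 swap→a[0]=4, slow++,fast++
slow=1 fast=2: a[fast]=0, fast++
slow=1 fast=3: a[fast]=9≠0 swap→a[1]=9, slow++,fast++
slow=2 fast=4: a[fast]=6≠0 swap→a[2]=6, slow++,fast++
slow=3 fast=5: a[fast]=1≠0 swap→a[3]=1, slow++,fast++
slow=4 fast=6: a[fast]=0, fast++
slow=4 fast=7: a[fast]=7≠0 swap→a[4]=7, slow++,fast++
slow=5 fast=8: a[fast]=8≠0 swap→a[5]=8, slow++,fast++
slow=6 fast=9: a[fast]=0, fast++
slow=6 fast=10: a[fast]=0, fast++
slow=6 fast=11: a[fast]=0, fast++
slow=6 fast=12: a[fast]=1≠0 swap→a[6]=1, slow++,fast++
slow=7 fast=13: a[fast]=9≠0 swap→a[7]=9, slow++,fast++
slow=8 fast=14: a[fast]=0, fast++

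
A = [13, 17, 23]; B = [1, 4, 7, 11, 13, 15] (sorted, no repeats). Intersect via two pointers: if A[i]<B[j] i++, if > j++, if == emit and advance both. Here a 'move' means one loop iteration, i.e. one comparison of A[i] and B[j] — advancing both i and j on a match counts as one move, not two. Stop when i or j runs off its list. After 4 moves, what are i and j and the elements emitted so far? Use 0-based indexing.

i=0, j=4, emitted=[]

i=0 j=0: 13>1, j++
i=0 j=1: 13>4, j++
i=0 j=2: 13>7, j++
i=0 j=3: 13>11, j++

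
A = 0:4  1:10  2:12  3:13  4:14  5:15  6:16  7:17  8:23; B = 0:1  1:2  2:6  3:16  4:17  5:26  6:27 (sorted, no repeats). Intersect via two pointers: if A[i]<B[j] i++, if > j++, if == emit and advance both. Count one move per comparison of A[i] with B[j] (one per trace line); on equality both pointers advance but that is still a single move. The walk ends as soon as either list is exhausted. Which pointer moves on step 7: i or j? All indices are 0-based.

i

i=0 j=0: 4>1, j++
i=0 j=1: 4>2, j++
i=0 j=2: 4<6, i++
i=1 j=2: 10>6, j++
i=1 j=3: 10<16, i++
i=2 j=3: 12<16, i++
i=3 j=3: 13<16, i++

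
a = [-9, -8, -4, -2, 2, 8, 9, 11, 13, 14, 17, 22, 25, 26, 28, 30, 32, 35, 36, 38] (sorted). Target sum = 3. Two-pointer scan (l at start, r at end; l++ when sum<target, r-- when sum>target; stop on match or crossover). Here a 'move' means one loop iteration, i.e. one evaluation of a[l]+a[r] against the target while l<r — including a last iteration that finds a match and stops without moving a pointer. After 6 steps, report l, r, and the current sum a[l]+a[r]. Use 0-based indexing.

l=0, r=13, sum=17

[0,19] -9+38=29 >3 → r--
[0,18] -9+36=27 >3 → r--
[0,17] -9+35=26 >3 → r--
[0,16] -9+32=23 >3 → r--
[0,15] -9+30=21 >3 → r--
[0,14] -9+28=19 >3 → r--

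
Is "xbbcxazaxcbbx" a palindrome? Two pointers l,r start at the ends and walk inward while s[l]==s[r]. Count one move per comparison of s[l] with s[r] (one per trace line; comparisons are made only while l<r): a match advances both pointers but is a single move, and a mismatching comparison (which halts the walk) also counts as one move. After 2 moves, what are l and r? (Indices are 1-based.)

[1,13] 'x'=='x' → l++,r--
[2,12] 'b'=='b' → l++,r--

l=3, r=11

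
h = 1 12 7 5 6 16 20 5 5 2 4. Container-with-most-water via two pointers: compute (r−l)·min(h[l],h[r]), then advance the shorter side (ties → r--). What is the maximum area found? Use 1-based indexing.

max area = 60

[1,11] min(1,4)*10=10 best=10 * → l++
[2,11] min(12,4)*9=36 best=36 * → r--
[2,10] min(12,2)*8=16 best=36 → r--
[2,9] min(12,5)*7=35 best=36 → r--
[2,8] min(12,5)*6=30 best=36 → r--
[2,7] min(12,20)*5=60 best=60 * → l++
[3,7] min(7,20)*4=28 best=60 → l++
[4,7] min(5,20)*3=15 best=60 → l++
[5,7] min(6,20)*2=12 best=60 → l++
[6,7] min(16,20)*1=16 best=60 → l++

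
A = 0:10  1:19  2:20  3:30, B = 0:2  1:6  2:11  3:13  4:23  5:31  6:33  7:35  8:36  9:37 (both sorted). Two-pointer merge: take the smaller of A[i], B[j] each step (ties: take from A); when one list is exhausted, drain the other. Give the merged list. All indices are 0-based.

i=0 j=0: A[i]=10>B[j]=2 take 2, j++
i=0 j=1: A[i]=10>B[j]=6 take 6, j++
i=0 j=2: A[i]=10<=B[j]=11 take 10, i++
i=1 j=2: A[i]=19>B[j]=11 take 11, j++
i=1 j=3: A[i]=19>B[j]=13 take 13, j++
i=1 j=4: A[i]=19<=B[j]=23 take 19, i++
i=2 j=4: A[i]=20<=B[j]=23 take 20, i++
i=3 j=4: A[i]=30>B[j]=23 take 23, j++
i=3 j=5: A[i]=30<=B[j]=31 take 30, i++
i=4 j=5: A done, take B[j]=31, j++
i=4 j=6: A done, take B[j]=33, j++
i=4 j=7: A done, take B[j]=35, j++
i=4 j=8: A done, take B[j]=36, j++
i=4 j=9: A done, take B[j]=37, j++

[2, 6, 10, 11, 13, 19, 20, 23, 30, 31, 33, 35, 36, 37]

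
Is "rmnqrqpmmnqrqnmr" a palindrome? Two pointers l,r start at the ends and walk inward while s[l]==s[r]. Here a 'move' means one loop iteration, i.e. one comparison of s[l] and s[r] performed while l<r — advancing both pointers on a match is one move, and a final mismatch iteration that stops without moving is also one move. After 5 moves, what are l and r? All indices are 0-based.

l=0 r=15: 'r'=='r', l++,r--
l=1 r=14: 'm'=='m', l++,r--
l=2 r=13: 'n'=='n', l++,r--
l=3 r=12: 'q'=='q', l++,r--
l=4 r=11: 'r'=='r', l++,r--

l=5, r=10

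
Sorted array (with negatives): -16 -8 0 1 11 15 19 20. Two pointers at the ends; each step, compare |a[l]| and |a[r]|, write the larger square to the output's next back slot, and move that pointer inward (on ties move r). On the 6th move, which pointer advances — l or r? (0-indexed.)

l=0 r=7: |-16|<=|20| out[7]=400, r--
l=0 r=6: |-16|<=|19| out[6]=361, r--
l=0 r=5: |-16|>|15| out[5]=256, l++
l=1 r=5: |-8|<=|15| out[4]=225, r--
l=1 r=4: |-8|<=|11| out[3]=121, r--
l=1 r=3: |-8|>|1| out[2]=64, l++

l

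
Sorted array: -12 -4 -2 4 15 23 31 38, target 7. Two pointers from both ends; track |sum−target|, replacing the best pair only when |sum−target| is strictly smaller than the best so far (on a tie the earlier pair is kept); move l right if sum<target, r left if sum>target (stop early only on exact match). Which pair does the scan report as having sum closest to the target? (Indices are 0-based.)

l=0 r=7: -12+38=26 d=19 *, r--
l=0 r=6: -12+31=19 d=12 *, r--
l=0 r=5: -12+23=11 d=4 *, r--
l=0 r=4: -12+15=3 d=4, l++
l=1 r=4: -4+15=11 d=4, r--
l=1 r=3: -4+4=0 d=7, l++
l=2 r=3: -2+4=2 d=5, l++

pair (-12, 23) with sum 11 (|Δ|=4)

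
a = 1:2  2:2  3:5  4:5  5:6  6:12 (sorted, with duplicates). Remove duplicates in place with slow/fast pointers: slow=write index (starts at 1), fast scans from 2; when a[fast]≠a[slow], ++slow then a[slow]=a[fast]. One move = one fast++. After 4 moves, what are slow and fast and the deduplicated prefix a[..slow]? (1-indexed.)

(s=1,f=2) a[fast]=2=a[slow] dup → fast++
(s=1,f=3) a[fast]=5≠a[slow]=2 write a[2]=5 → slow++,fast++
(s=2,f=4) a[fast]=5=a[slow] dup → fast++
(s=2,f=5) a[fast]=6≠a[slow]=5 write a[3]=6 → slow++,fast++

slow=3, fast=6, prefix=[2, 5, 6]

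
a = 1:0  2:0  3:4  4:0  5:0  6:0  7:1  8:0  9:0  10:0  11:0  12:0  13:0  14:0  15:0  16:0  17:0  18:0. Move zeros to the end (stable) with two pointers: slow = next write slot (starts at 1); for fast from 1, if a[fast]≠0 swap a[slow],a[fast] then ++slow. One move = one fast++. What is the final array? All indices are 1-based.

slow=1 fast=1: a[fast]=0, fast++
slow=1 fast=2: a[fast]=0, fast++
slow=1 fast=3: a[fast]=4≠0 swap→a[1]=4, slow++,fast++
slow=2 fast=4: a[fast]=0, fast++
slow=2 fast=5: a[fast]=0, fast++
slow=2 fast=6: a[fast]=0, fast++
slow=2 fast=7: a[fast]=1≠0 swap→a[2]=1, slow++,fast++
slow=3 fast=8: a[fast]=0, fast++
slow=3 fast=9: a[fast]=0, fast++
slow=3 fast=10: a[fast]=0, fast++
slow=3 fast=11: a[fast]=0, fast++
slow=3 fast=12: a[fast]=0, fast++
slow=3 fast=13: a[fast]=0, fast++
slow=3 fast=14: a[fast]=0, fast++
slow=3 fast=15: a[fast]=0, fast++
slow=3 fast=16: a[fast]=0, fast++
slow=3 fast=17: a[fast]=0, fast++
slow=3 fast=18: a[fast]=0, fast++

[4, 1, 0, 0, 0, 0, 0, 0, 0, 0, 0, 0, 0, 0, 0, 0, 0, 0]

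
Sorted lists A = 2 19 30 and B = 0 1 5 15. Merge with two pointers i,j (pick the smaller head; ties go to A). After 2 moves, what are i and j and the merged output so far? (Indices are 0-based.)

i=0, j=2, merged so far=[0, 1]

i=0 j=0: A[i]=2>B[j]=0 take 0, j++
i=0 j=1: A[i]=2>B[j]=1 take 1, j++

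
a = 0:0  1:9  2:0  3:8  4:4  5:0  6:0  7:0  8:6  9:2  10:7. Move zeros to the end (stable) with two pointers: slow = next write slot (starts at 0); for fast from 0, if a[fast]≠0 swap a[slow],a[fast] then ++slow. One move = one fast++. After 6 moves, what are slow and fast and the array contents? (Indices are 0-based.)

slow=0 fast=0: a[fast]=0, fast++
slow=0 fast=1: a[fast]=9≠0 swap→a[0]=9, slow++,fast++
slow=1 fast=2: a[fast]=0, fast++
slow=1 fast=3: a[fast]=8≠0 swap→a[1]=8, slow++,fast++
slow=2 fast=4: a[fast]=4≠0 swap→a[2]=4, slow++,fast++
slow=3 fast=5: a[fast]=0, fast++

slow=3, fast=6, a=[9, 8, 4, 0, 0, 0, 0, 0, 6, 2, 7]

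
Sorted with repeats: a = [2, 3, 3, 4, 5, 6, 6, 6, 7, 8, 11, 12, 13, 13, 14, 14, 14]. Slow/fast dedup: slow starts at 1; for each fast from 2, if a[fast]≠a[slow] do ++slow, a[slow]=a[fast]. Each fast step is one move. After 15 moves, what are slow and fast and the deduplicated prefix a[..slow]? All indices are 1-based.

slow=11, fast=17, prefix=[2, 3, 4, 5, 6, 7, 8, 11, 12, 13, 14]

slow=1 fast=2: a[fast]=3≠a[slow]=2 write a[2]=3, slow++,fast++
slow=2 fast=3: a[fast]=3=a[slow] dup, fast++
slow=2 fast=4: a[fast]=4≠a[slow]=3 write a[3]=4, slow++,fast++
slow=3 fast=5: a[fast]=5≠a[slow]=4 write a[4]=5, slow++,fast++
slow=4 fast=6: a[fast]=6≠a[slow]=5 write a[5]=6, slow++,fast++
slow=5 fast=7: a[fast]=6=a[slow] dup, fast++
slow=5 fast=8: a[fast]=6=a[slow] dup, fast++
slow=5 fast=9: a[fast]=7≠a[slow]=6 write a[6]=7, slow++,fast++
slow=6 fast=10: a[fast]=8≠a[slow]=7 write a[7]=8, slow++,fast++
slow=7 fast=11: a[fast]=11≠a[slow]=8 write a[8]=11, slow++,fast++
slow=8 fast=12: a[fast]=12≠a[slow]=11 write a[9]=12, slow++,fast++
slow=9 fast=13: a[fast]=13≠a[slow]=12 write a[10]=13, slow++,fast++
slow=10 fast=14: a[fast]=13=a[slow] dup, fast++
slow=10 fast=15: a[fast]=14≠a[slow]=13 write a[11]=14, slow++,fast++
slow=11 fast=16: a[fast]=14=a[slow] dup, fast++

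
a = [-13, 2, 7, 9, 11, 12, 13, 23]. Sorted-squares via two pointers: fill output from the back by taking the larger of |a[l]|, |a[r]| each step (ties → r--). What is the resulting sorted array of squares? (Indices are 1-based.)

[4, 49, 81, 121, 144, 169, 169, 529]

[1,8] |-13|<=|23| out[8]=529 → r--
[1,7] |-13|<=|13| out[7]=169 → r--
[1,6] |-13|>|12| out[6]=169 → l++
[2,6] |2|<=|12| out[5]=144 → r--
[2,5] |2|<=|11| out[4]=121 → r--
[2,4] |2|<=|9| out[3]=81 → r--
[2,3] |2|<=|7| out[2]=49 → r--
[2,2] |2|<=|2| out[1]=4 → r--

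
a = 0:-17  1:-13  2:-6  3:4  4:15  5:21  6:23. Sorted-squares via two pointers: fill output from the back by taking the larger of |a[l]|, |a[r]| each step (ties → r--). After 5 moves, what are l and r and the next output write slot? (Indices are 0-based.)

l=2, r=3, next write slot=1

[0,6] |-17|<=|23| out[6]=529 → r--
[0,5] |-17|<=|21| out[5]=441 → r--
[0,4] |-17|>|15| out[4]=289 → l++
[1,4] |-13|<=|15| out[3]=225 → r--
[1,3] |-13|>|4| out[2]=169 → l++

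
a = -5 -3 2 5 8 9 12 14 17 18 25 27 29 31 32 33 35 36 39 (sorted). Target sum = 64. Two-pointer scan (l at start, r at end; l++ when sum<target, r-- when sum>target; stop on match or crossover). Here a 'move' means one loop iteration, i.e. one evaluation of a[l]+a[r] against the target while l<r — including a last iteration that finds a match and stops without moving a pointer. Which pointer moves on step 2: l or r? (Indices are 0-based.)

l=0 r=18: -5+39=34 <64, l++
l=1 r=18: -3+39=36 <64, l++

l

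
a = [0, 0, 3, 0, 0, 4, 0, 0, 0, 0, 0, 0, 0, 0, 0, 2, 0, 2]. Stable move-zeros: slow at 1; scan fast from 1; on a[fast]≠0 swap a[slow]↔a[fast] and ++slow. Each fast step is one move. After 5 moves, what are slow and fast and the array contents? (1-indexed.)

slow=2, fast=6, a=[3, 0, 0, 0, 0, 4, 0, 0, 0, 0, 0, 0, 0, 0, 0, 2, 0, 2]

slow=1 fast=1: a[fast]=0, fast++
slow=1 fast=2: a[fast]=0, fast++
slow=1 fast=3: a[fast]=3≠0 swap→a[1]=3, slow++,fast++
slow=2 fast=4: a[fast]=0, fast++
slow=2 fast=5: a[fast]=0, fast++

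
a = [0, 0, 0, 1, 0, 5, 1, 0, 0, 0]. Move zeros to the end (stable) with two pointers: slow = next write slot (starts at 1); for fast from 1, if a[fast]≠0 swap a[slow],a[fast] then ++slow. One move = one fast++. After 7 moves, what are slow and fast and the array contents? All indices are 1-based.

slow=4, fast=8, a=[1, 5, 1, 0, 0, 0, 0, 0, 0, 0]

slow=1 fast=1: a[fast]=0, fast++
slow=1 fast=2: a[fast]=0, fast++
slow=1 fast=3: a[fast]=0, fast++
slow=1 fast=4: a[fast]=1≠0 swap→a[1]=1, slow++,fast++
slow=2 fast=5: a[fast]=0, fast++
slow=2 fast=6: a[fast]=5≠0 swap→a[2]=5, slow++,fast++
slow=3 fast=7: a[fast]=1≠0 swap→a[3]=1, slow++,fast++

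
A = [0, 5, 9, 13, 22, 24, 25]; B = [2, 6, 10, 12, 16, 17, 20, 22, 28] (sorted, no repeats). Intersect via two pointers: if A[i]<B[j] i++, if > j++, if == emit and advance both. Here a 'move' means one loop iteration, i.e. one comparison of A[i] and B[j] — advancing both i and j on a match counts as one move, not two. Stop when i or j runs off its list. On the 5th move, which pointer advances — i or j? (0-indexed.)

i

i=0 j=0: 0<2, i++
i=1 j=0: 5>2, j++
i=1 j=1: 5<6, i++
i=2 j=1: 9>6, j++
i=2 j=2: 9<10, i++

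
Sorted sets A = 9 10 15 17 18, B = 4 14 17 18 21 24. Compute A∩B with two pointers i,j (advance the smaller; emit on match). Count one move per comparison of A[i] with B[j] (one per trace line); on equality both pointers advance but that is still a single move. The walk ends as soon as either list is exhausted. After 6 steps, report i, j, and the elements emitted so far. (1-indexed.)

i=5, j=4, emitted=[17]

[i=1,j=1] 9>4 → j++
[i=1,j=2] 9<14 → i++
[i=2,j=2] 10<14 → i++
[i=3,j=2] 15>14 → j++
[i=3,j=3] 15<17 → i++
[i=4,j=3] 17==17 emit → i++,j++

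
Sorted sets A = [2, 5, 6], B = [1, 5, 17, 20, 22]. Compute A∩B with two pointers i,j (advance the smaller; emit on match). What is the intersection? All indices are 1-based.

intersection = [5]

[i=1,j=1] 2>1 → j++
[i=1,j=2] 2<5 → i++
[i=2,j=2] 5==5 emit → i++,j++
[i=3,j=3] 6<17 → i++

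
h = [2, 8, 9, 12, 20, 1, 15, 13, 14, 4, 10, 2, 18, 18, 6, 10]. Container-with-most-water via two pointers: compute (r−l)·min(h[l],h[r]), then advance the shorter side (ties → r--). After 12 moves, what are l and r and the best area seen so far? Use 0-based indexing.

l=4, r=7, best area=162

[0,15] min(2,10)*15=30 best=30 * → l++
[1,15] min(8,10)*14=112 best=112 * → l++
[2,15] min(9,10)*13=117 best=117 * → l++
[3,15] min(12,10)*12=120 best=120 * → r--
[3,14] min(12,6)*11=66 best=120 → r--
[3,13] min(12,18)*10=120 best=120 → l++
[4,13] min(20,18)*9=162 best=162 * → r--
[4,12] min(20,18)*8=144 best=162 → r--
[4,11] min(20,2)*7=14 best=162 → r--
[4,10] min(20,10)*6=60 best=162 → r--
[4,9] min(20,4)*5=20 best=162 → r--
[4,8] min(20,14)*4=56 best=162 → r--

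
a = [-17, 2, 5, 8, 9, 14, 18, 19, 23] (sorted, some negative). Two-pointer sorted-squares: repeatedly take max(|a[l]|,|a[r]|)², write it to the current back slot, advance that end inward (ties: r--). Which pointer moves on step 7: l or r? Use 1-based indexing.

r

l=1 r=9: |-17|<=|23| out[9]=529, r--
l=1 r=8: |-17|<=|19| out[8]=361, r--
l=1 r=7: |-17|<=|18| out[7]=324, r--
l=1 r=6: |-17|>|14| out[6]=289, l++
l=2 r=6: |2|<=|14| out[5]=196, r--
l=2 r=5: |2|<=|9| out[4]=81, r--
l=2 r=4: |2|<=|8| out[3]=64, r--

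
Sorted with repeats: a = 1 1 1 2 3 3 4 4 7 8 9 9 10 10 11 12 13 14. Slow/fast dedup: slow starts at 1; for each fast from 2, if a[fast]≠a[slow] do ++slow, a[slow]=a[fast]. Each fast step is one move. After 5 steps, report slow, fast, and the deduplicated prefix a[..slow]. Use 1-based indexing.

slow=3, fast=7, prefix=[1, 2, 3]

slow=1 fast=2: a[fast]=1=a[slow] dup, fast++
slow=1 fast=3: a[fast]=1=a[slow] dup, fast++
slow=1 fast=4: a[fast]=2≠a[slow]=1 write a[2]=2, slow++,fast++
slow=2 fast=5: a[fast]=3≠a[slow]=2 write a[3]=3, slow++,fast++
slow=3 fast=6: a[fast]=3=a[slow] dup, fast++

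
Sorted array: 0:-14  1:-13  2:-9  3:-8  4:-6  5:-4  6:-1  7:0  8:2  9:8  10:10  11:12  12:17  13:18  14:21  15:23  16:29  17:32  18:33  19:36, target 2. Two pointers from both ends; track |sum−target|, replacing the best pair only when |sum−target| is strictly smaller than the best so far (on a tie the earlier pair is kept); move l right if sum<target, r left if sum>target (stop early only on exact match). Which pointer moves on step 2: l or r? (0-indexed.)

r

l=0 r=19: -14+36=22 d=20 *, r--
l=0 r=18: -14+33=19 d=17 *, r--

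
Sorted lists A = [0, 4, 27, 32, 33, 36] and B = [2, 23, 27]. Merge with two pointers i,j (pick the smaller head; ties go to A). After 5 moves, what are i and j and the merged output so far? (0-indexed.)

[i=0,j=0] A[i]=0<=B[j]=2 take 0 → i++
[i=1,j=0] A[i]=4>B[j]=2 take 2 → j++
[i=1,j=1] A[i]=4<=B[j]=23 take 4 → i++
[i=2,j=1] A[i]=27>B[j]=23 take 23 → j++
[i=2,j=2] A[i]=27<=B[j]=27 take 27 → i++

i=3, j=2, merged so far=[0, 2, 4, 23, 27]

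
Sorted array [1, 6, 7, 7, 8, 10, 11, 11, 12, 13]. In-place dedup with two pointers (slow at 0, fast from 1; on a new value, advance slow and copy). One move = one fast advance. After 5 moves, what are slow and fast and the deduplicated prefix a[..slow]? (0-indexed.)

slow=4, fast=6, prefix=[1, 6, 7, 8, 10]

(s=0,f=1) a[fast]=6≠a[slow]=1 write a[1]=6 → slow++,fast++
(s=1,f=2) a[fast]=7≠a[slow]=6 write a[2]=7 → slow++,fast++
(s=2,f=3) a[fast]=7=a[slow] dup → fast++
(s=2,f=4) a[fast]=8≠a[slow]=7 write a[3]=8 → slow++,fast++
(s=3,f=5) a[fast]=10≠a[slow]=8 write a[4]=10 → slow++,fast++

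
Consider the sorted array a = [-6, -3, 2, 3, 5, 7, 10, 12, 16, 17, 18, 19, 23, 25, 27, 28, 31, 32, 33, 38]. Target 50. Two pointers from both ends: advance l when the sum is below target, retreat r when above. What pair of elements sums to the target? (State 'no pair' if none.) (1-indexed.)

l=1 r=20: -6+38=32 <50, l++
l=2 r=20: -3+38=35 <50, l++
l=3 r=20: 2+38=40 <50, l++
l=4 r=20: 3+38=41 <50, l++
l=5 r=20: 5+38=43 <50, l++
l=6 r=20: 7+38=45 <50, l++
l=7 r=20: 10+38=48 <50, l++
l=8 r=20: 12+38=50, found

(12, 38)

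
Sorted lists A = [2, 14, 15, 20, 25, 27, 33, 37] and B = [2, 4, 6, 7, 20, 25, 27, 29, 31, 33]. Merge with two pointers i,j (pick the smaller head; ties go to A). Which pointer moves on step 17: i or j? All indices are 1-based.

i=1 j=1: A[i]=2<=B[j]=2 take 2, i++
i=2 j=1: A[i]=14>B[j]=2 take 2, j++
i=2 j=2: A[i]=14>B[j]=4 take 4, j++
i=2 j=3: A[i]=14>B[j]=6 take 6, j++
i=2 j=4: A[i]=14>B[j]=7 take 7, j++
i=2 j=5: A[i]=14<=B[j]=20 take 14, i++
i=3 j=5: A[i]=15<=B[j]=20 take 15, i++
i=4 j=5: A[i]=20<=B[j]=20 take 20, i++
i=5 j=5: A[i]=25>B[j]=20 take 20, j++
i=5 j=6: A[i]=25<=B[j]=25 take 25, i++
i=6 j=6: A[i]=27>B[j]=25 take 25, j++
i=6 j=7: A[i]=27<=B[j]=27 take 27, i++
i=7 j=7: A[i]=33>B[j]=27 take 27, j++
i=7 j=8: A[i]=33>B[j]=29 take 29, j++
i=7 j=9: A[i]=33>B[j]=31 take 31, j++
i=7 j=10: A[i]=33<=B[j]=33 take 33, i++
i=8 j=10: A[i]=37>B[j]=33 take 33, j++

j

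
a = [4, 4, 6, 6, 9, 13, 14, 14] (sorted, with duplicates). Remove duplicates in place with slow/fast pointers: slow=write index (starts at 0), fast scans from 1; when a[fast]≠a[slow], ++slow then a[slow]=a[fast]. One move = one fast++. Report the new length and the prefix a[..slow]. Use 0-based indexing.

(s=0,f=1) a[fast]=4=a[slow] dup → fast++
(s=0,f=2) a[fast]=6≠a[slow]=4 write a[1]=6 → slow++,fast++
(s=1,f=3) a[fast]=6=a[slow] dup → fast++
(s=1,f=4) a[fast]=9≠a[slow]=6 write a[2]=9 → slow++,fast++
(s=2,f=5) a[fast]=13≠a[slow]=9 write a[3]=13 → slow++,fast++
(s=3,f=6) a[fast]=14≠a[slow]=13 write a[4]=14 → slow++,fast++
(s=4,f=7) a[fast]=14=a[slow] dup → fast++

length 5; prefix = [4, 6, 9, 13, 14]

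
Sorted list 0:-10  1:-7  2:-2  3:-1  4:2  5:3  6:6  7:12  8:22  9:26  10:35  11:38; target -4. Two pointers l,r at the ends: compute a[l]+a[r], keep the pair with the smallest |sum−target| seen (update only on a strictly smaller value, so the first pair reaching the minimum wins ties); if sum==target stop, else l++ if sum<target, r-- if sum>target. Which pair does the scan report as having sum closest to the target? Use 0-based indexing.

pair (-10, 6) with sum -4 (|Δ|=0)

l=0 r=11: -10+38=28 d=32 *, r--
l=0 r=10: -10+35=25 d=29 *, r--
l=0 r=9: -10+26=16 d=20 *, r--
l=0 r=8: -10+22=12 d=16 *, r--
l=0 r=7: -10+12=2 d=6 *, r--
l=0 r=6: -10+6=-4 d=0 *, stop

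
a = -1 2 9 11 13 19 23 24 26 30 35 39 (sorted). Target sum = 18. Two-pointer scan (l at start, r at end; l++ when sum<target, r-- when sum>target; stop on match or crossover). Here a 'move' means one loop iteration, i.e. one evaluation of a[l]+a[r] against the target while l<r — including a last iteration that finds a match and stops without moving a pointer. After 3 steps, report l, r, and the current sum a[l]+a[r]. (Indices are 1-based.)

l=1, r=9, sum=25

[1,12] -1+39=38 >18 → r--
[1,11] -1+35=34 >18 → r--
[1,10] -1+30=29 >18 → r--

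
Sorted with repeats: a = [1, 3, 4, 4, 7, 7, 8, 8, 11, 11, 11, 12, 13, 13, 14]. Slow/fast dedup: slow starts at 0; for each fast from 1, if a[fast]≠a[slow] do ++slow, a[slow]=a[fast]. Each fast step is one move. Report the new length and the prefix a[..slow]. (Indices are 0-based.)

length 9; prefix = [1, 3, 4, 7, 8, 11, 12, 13, 14]

slow=0 fast=1: a[fast]=3≠a[slow]=1 write a[1]=3, slow++,fast++
slow=1 fast=2: a[fast]=4≠a[slow]=3 write a[2]=4, slow++,fast++
slow=2 fast=3: a[fast]=4=a[slow] dup, fast++
slow=2 fast=4: a[fast]=7≠a[slow]=4 write a[3]=7, slow++,fast++
slow=3 fast=5: a[fast]=7=a[slow] dup, fast++
slow=3 fast=6: a[fast]=8≠a[slow]=7 write a[4]=8, slow++,fast++
slow=4 fast=7: a[fast]=8=a[slow] dup, fast++
slow=4 fast=8: a[fast]=11≠a[slow]=8 write a[5]=11, slow++,fast++
slow=5 fast=9: a[fast]=11=a[slow] dup, fast++
slow=5 fast=10: a[fast]=11=a[slow] dup, fast++
slow=5 fast=11: a[fast]=12≠a[slow]=11 write a[6]=12, slow++,fast++
slow=6 fast=12: a[fast]=13≠a[slow]=12 write a[7]=13, slow++,fast++
slow=7 fast=13: a[fast]=13=a[slow] dup, fast++
slow=7 fast=14: a[fast]=14≠a[slow]=13 write a[8]=14, slow++,fast++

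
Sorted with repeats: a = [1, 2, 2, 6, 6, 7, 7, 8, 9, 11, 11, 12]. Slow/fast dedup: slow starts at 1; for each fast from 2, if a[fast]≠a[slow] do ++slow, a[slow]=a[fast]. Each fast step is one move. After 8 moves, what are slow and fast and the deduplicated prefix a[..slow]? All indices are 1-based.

(s=1,f=2) a[fast]=2≠a[slow]=1 write a[2]=2 → slow++,fast++
(s=2,f=3) a[fast]=2=a[slow] dup → fast++
(s=2,f=4) a[fast]=6≠a[slow]=2 write a[3]=6 → slow++,fast++
(s=3,f=5) a[fast]=6=a[slow] dup → fast++
(s=3,f=6) a[fast]=7≠a[slow]=6 write a[4]=7 → slow++,fast++
(s=4,f=7) a[fast]=7=a[slow] dup → fast++
(s=4,f=8) a[fast]=8≠a[slow]=7 write a[5]=8 → slow++,fast++
(s=5,f=9) a[fast]=9≠a[slow]=8 write a[6]=9 → slow++,fast++

slow=6, fast=10, prefix=[1, 2, 6, 7, 8, 9]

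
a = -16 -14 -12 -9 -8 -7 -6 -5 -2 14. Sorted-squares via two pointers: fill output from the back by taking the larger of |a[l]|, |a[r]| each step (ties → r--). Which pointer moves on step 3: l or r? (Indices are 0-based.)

l

l=0 r=9: |-16|>|14| out[9]=256, l++
l=1 r=9: |-14|<=|14| out[8]=196, r--
l=1 r=8: |-14|>|-2| out[7]=196, l++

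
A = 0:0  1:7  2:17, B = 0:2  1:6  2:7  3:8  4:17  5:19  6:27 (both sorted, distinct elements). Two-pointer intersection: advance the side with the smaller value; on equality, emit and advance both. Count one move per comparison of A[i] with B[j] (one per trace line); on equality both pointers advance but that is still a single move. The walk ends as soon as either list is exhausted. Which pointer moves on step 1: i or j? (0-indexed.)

i=0 j=0: 0<2, i++

i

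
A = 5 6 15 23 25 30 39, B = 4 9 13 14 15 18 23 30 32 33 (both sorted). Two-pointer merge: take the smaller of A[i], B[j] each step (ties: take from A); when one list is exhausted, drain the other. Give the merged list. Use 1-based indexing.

[4, 5, 6, 9, 13, 14, 15, 15, 18, 23, 23, 25, 30, 30, 32, 33, 39]

i=1 j=1: A[i]=5>B[j]=4 take 4, j++
i=1 j=2: A[i]=5<=B[j]=9 take 5, i++
i=2 j=2: A[i]=6<=B[j]=9 take 6, i++
i=3 j=2: A[i]=15>B[j]=9 take 9, j++
i=3 j=3: A[i]=15>B[j]=13 take 13, j++
i=3 j=4: A[i]=15>B[j]=14 take 14, j++
i=3 j=5: A[i]=15<=B[j]=15 take 15, i++
i=4 j=5: A[i]=23>B[j]=15 take 15, j++
i=4 j=6: A[i]=23>B[j]=18 take 18, j++
i=4 j=7: A[i]=23<=B[j]=23 take 23, i++
i=5 j=7: A[i]=25>B[j]=23 take 23, j++
i=5 j=8: A[i]=25<=B[j]=30 take 25, i++
i=6 j=8: A[i]=30<=B[j]=30 take 30, i++
i=7 j=8: A[i]=39>B[j]=30 take 30, j++
i=7 j=9: A[i]=39>B[j]=32 take 32, j++
i=7 j=10: A[i]=39>B[j]=33 take 33, j++
i=7 j=11: B done, take A[i]=39, i++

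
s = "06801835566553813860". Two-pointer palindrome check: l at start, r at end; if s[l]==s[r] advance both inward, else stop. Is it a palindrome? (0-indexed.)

not a palindrome (mismatch at 3,16)

[0,19] '0'=='0' → l++,r--
[1,18] '6'=='6' → l++,r--
[2,17] '8'=='8' → l++,r--
[3,16] '0'!='3' → stop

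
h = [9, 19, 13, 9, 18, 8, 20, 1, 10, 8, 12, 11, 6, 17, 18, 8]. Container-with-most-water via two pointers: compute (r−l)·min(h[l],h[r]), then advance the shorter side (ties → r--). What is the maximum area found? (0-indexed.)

l=0 r=15: min(9,8)*15=120 best=120 *, r--
l=0 r=14: min(9,18)*14=126 best=126 *, l++
l=1 r=14: min(19,18)*13=234 best=234 *, r--
l=1 r=13: min(19,17)*12=204 best=234, r--
l=1 r=12: min(19,6)*11=66 best=234, r--
l=1 r=11: min(19,11)*10=110 best=234, r--
l=1 r=10: min(19,12)*9=108 best=234, r--
l=1 r=9: min(19,8)*8=64 best=234, r--
l=1 r=8: min(19,10)*7=70 best=234, r--
l=1 r=7: min(19,1)*6=6 best=234, r--
l=1 r=6: min(19,20)*5=95 best=234, l++
l=2 r=6: min(13,20)*4=52 best=234, l++
l=3 r=6: min(9,20)*3=27 best=234, l++
l=4 r=6: min(18,20)*2=36 best=234, l++
l=5 r=6: min(8,20)*1=8 best=234, l++

max area = 234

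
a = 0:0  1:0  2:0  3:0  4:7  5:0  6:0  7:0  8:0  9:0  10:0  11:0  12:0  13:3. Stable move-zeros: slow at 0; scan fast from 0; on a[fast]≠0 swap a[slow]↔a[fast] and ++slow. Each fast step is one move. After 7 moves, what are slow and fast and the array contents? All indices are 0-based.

slow=1, fast=7, a=[7, 0, 0, 0, 0, 0, 0, 0, 0, 0, 0, 0, 0, 3]

slow=0 fast=0: a[fast]=0, fast++
slow=0 fast=1: a[fast]=0, fast++
slow=0 fast=2: a[fast]=0, fast++
slow=0 fast=3: a[fast]=0, fast++
slow=0 fast=4: a[fast]=7≠0 swap→a[0]=7, slow++,fast++
slow=1 fast=5: a[fast]=0, fast++
slow=1 fast=6: a[fast]=0, fast++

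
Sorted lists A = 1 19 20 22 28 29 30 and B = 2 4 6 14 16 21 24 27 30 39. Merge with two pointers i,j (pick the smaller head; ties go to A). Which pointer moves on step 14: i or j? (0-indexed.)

[i=0,j=0] A[i]=1<=B[j]=2 take 1 → i++
[i=1,j=0] A[i]=19>B[j]=2 take 2 → j++
[i=1,j=1] A[i]=19>B[j]=4 take 4 → j++
[i=1,j=2] A[i]=19>B[j]=6 take 6 → j++
[i=1,j=3] A[i]=19>B[j]=14 take 14 → j++
[i=1,j=4] A[i]=19>B[j]=16 take 16 → j++
[i=1,j=5] A[i]=19<=B[j]=21 take 19 → i++
[i=2,j=5] A[i]=20<=B[j]=21 take 20 → i++
[i=3,j=5] A[i]=22>B[j]=21 take 21 → j++
[i=3,j=6] A[i]=22<=B[j]=24 take 22 → i++
[i=4,j=6] A[i]=28>B[j]=24 take 24 → j++
[i=4,j=7] A[i]=28>B[j]=27 take 27 → j++
[i=4,j=8] A[i]=28<=B[j]=30 take 28 → i++
[i=5,j=8] A[i]=29<=B[j]=30 take 29 → i++

i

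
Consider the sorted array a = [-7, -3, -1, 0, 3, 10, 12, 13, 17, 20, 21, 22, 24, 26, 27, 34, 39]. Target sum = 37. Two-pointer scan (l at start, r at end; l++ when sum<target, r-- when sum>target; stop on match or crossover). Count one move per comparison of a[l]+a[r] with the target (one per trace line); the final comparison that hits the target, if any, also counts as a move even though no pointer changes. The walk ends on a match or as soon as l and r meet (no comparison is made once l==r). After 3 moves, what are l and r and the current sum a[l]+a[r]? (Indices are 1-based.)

[1,17] -7+39=32 <37 → l++
[2,17] -3+39=36 <37 → l++
[3,17] -1+39=38 >37 → r--

l=3, r=16, sum=33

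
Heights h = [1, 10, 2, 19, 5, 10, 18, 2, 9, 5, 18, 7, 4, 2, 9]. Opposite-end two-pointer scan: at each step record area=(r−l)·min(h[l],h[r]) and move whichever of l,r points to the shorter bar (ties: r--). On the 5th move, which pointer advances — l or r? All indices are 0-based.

l=0 r=14: min(1,9)*14=14 best=14 *, l++
l=1 r=14: min(10,9)*13=117 best=117 *, r--
l=1 r=13: min(10,2)*12=24 best=117, r--
l=1 r=12: min(10,4)*11=44 best=117, r--
l=1 r=11: min(10,7)*10=70 best=117, r--

r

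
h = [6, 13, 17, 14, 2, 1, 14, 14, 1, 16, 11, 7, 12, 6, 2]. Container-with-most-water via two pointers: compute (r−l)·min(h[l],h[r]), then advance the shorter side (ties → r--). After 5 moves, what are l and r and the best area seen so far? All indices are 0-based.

l=0 r=14: min(6,2)*14=28 best=28 *, r--
l=0 r=13: min(6,6)*13=78 best=78 *, r--
l=0 r=12: min(6,12)*12=72 best=78, l++
l=1 r=12: min(13,12)*11=132 best=132 *, r--
l=1 r=11: min(13,7)*10=70 best=132, r--

l=1, r=10, best area=132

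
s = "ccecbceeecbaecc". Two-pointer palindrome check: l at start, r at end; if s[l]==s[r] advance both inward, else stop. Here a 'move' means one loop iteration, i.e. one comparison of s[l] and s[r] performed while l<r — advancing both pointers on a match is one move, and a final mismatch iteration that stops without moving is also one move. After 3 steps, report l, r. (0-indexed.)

l=0 r=14: 'c'=='c', l++,r--
l=1 r=13: 'c'=='c', l++,r--
l=2 r=12: 'e'=='e', l++,r--

l=3, r=11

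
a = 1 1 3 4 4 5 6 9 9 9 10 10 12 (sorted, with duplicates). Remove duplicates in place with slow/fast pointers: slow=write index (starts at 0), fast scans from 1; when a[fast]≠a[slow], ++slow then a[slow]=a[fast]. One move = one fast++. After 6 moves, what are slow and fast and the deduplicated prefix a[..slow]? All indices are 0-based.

slow=4, fast=7, prefix=[1, 3, 4, 5, 6]

(s=0,f=1) a[fast]=1=a[slow] dup → fast++
(s=0,f=2) a[fast]=3≠a[slow]=1 write a[1]=3 → slow++,fast++
(s=1,f=3) a[fast]=4≠a[slow]=3 write a[2]=4 → slow++,fast++
(s=2,f=4) a[fast]=4=a[slow] dup → fast++
(s=2,f=5) a[fast]=5≠a[slow]=4 write a[3]=5 → slow++,fast++
(s=3,f=6) a[fast]=6≠a[slow]=5 write a[4]=6 → slow++,fast++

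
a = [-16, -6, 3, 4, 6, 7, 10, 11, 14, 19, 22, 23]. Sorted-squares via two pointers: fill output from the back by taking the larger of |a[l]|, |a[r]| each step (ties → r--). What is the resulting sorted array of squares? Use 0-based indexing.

[0,11] |-16|<=|23| out[11]=529 → r--
[0,10] |-16|<=|22| out[10]=484 → r--
[0,9] |-16|<=|19| out[9]=361 → r--
[0,8] |-16|>|14| out[8]=256 → l++
[1,8] |-6|<=|14| out[7]=196 → r--
[1,7] |-6|<=|11| out[6]=121 → r--
[1,6] |-6|<=|10| out[5]=100 → r--
[1,5] |-6|<=|7| out[4]=49 → r--
[1,4] |-6|<=|6| out[3]=36 → r--
[1,3] |-6|>|4| out[2]=36 → l++
[2,3] |3|<=|4| out[1]=16 → r--
[2,2] |3|<=|3| out[0]=9 → r--

[9, 16, 36, 36, 49, 100, 121, 196, 256, 361, 484, 529]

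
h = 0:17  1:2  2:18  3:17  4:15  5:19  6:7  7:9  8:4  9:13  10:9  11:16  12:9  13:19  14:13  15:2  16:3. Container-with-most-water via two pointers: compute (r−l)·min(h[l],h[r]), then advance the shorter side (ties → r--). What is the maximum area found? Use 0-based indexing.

max area = 221

l=0 r=16: min(17,3)*16=48 best=48 *, r--
l=0 r=15: min(17,2)*15=30 best=48, r--
l=0 r=14: min(17,13)*14=182 best=182 *, r--
l=0 r=13: min(17,19)*13=221 best=221 *, l++
l=1 r=13: min(2,19)*12=24 best=221, l++
l=2 r=13: min(18,19)*11=198 best=221, l++
l=3 r=13: min(17,19)*10=170 best=221, l++
l=4 r=13: min(15,19)*9=135 best=221, l++
l=5 r=13: min(19,19)*8=152 best=221, r--
l=5 r=12: min(19,9)*7=63 best=221, r--
l=5 r=11: min(19,16)*6=96 best=221, r--
l=5 r=10: min(19,9)*5=45 best=221, r--
l=5 r=9: min(19,13)*4=52 best=221, r--
l=5 r=8: min(19,4)*3=12 best=221, r--
l=5 r=7: min(19,9)*2=18 best=221, r--
l=5 r=6: min(19,7)*1=7 best=221, r--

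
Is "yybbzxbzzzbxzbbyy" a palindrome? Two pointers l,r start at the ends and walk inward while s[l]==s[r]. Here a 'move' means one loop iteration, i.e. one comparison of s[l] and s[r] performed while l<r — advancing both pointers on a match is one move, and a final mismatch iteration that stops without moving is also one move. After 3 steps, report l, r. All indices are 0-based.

[0,16] 'y'=='y' → l++,r--
[1,15] 'y'=='y' → l++,r--
[2,14] 'b'=='b' → l++,r--

l=3, r=13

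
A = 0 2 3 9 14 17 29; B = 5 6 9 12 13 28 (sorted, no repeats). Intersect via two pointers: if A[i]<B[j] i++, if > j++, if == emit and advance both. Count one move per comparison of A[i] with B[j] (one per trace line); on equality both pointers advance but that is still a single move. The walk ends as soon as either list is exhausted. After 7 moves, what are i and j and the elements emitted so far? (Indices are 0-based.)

i=4, j=4, emitted=[9]

[i=0,j=0] 0<5 → i++
[i=1,j=0] 2<5 → i++
[i=2,j=0] 3<5 → i++
[i=3,j=0] 9>5 → j++
[i=3,j=1] 9>6 → j++
[i=3,j=2] 9==9 emit → i++,j++
[i=4,j=3] 14>12 → j++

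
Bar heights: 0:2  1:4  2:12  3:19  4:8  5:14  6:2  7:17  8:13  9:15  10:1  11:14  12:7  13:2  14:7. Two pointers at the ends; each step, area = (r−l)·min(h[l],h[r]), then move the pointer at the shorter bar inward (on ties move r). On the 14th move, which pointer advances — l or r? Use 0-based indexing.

r

l=0 r=14: min(2,7)*14=28 best=28 *, l++
l=1 r=14: min(4,7)*13=52 best=52 *, l++
l=2 r=14: min(12,7)*12=84 best=84 *, r--
l=2 r=13: min(12,2)*11=22 best=84, r--
l=2 r=12: min(12,7)*10=70 best=84, r--
l=2 r=11: min(12,14)*9=108 best=108 *, l++
l=3 r=11: min(19,14)*8=112 best=112 *, r--
l=3 r=10: min(19,1)*7=7 best=112, r--
l=3 r=9: min(19,15)*6=90 best=112, r--
l=3 r=8: min(19,13)*5=65 best=112, r--
l=3 r=7: min(19,17)*4=68 best=112, r--
l=3 r=6: min(19,2)*3=6 best=112, r--
l=3 r=5: min(19,14)*2=28 best=112, r--
l=3 r=4: min(19,8)*1=8 best=112, r--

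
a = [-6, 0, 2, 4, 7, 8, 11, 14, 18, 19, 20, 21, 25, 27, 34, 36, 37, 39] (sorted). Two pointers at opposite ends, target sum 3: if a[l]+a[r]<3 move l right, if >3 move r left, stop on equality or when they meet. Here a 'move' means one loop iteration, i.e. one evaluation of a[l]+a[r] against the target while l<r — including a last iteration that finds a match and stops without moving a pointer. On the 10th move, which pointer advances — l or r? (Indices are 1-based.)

l=1 r=18: -6+39=33 >3, r--
l=1 r=17: -6+37=31 >3, r--
l=1 r=16: -6+36=30 >3, r--
l=1 r=15: -6+34=28 >3, r--
l=1 r=14: -6+27=21 >3, r--
l=1 r=13: -6+25=19 >3, r--
l=1 r=12: -6+21=15 >3, r--
l=1 r=11: -6+20=14 >3, r--
l=1 r=10: -6+19=13 >3, r--
l=1 r=9: -6+18=12 >3, r--

r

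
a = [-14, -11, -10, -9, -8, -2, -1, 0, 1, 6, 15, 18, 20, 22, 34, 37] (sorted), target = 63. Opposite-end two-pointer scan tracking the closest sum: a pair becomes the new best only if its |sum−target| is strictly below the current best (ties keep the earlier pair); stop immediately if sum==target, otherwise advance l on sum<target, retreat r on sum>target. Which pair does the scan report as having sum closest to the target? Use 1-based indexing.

pair (22, 37) with sum 59 (|Δ|=4)

l=1 r=16: -14+37=23 d=40 *, l++
l=2 r=16: -11+37=26 d=37 *, l++
l=3 r=16: -10+37=27 d=36 *, l++
l=4 r=16: -9+37=28 d=35 *, l++
l=5 r=16: -8+37=29 d=34 *, l++
l=6 r=16: -2+37=35 d=28 *, l++
l=7 r=16: -1+37=36 d=27 *, l++
l=8 r=16: 0+37=37 d=26 *, l++
l=9 r=16: 1+37=38 d=25 *, l++
l=10 r=16: 6+37=43 d=20 *, l++
l=11 r=16: 15+37=52 d=11 *, l++
l=12 r=16: 18+37=55 d=8 *, l++
l=13 r=16: 20+37=57 d=6 *, l++
l=14 r=16: 22+37=59 d=4 *, l++
l=15 r=16: 34+37=71 d=8, r--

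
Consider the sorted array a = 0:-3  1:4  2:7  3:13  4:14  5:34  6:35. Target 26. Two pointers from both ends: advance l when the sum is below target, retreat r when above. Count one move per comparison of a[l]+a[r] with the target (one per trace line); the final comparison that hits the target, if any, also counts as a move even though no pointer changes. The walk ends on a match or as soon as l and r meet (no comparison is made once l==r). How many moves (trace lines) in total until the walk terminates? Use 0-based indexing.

6 moves

[0,6] -3+35=32 >26 → r--
[0,5] -3+34=31 >26 → r--
[0,4] -3+14=11 <26 → l++
[1,4] 4+14=18 <26 → l++
[2,4] 7+14=21 <26 → l++
[3,4] 13+14=27 >26 → r--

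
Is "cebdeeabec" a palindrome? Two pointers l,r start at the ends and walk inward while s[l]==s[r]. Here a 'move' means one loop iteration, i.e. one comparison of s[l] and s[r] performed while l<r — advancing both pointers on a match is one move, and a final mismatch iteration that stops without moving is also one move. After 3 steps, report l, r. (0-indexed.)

l=3, r=6

l=0 r=9: 'c'=='c', l++,r--
l=1 r=8: 'e'=='e', l++,r--
l=2 r=7: 'b'=='b', l++,r--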